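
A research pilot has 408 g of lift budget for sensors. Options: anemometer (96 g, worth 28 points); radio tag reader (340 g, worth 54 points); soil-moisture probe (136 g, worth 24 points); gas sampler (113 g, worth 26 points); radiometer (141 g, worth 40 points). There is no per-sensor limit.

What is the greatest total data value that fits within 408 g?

112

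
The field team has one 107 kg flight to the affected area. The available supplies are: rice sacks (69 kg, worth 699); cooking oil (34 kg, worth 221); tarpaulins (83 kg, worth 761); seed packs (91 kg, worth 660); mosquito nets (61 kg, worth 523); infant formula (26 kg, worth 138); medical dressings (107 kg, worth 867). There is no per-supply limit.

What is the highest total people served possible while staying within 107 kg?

920

Rice sacks + cooking oil uses 103 of the 107 kg and totals 920.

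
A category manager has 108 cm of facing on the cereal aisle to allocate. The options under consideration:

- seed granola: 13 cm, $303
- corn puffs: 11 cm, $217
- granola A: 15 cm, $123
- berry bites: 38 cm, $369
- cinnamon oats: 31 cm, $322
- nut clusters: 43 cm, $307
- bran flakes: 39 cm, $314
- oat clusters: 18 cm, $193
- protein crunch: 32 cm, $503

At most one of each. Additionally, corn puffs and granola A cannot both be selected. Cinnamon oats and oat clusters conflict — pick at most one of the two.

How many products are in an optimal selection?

4

Optimal total is 1392.
seed granola + corn puffs + berry bites + protein crunch hits 1392 at 94 cm.
Every optimal selection uses 4 products.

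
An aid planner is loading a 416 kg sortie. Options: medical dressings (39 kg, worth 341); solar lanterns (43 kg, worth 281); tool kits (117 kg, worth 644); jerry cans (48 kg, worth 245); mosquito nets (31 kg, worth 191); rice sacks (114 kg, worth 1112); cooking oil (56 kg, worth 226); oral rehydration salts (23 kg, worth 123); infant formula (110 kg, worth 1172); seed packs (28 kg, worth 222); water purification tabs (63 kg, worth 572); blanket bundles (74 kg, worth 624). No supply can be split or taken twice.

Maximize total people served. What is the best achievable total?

Taking the top-ratio supplies first gives medical dressings + rice sacks + infant formula + water purification tabs + blanket bundles for 3821 (400 kg).
Replace medical dressings with oral rehydration salts + seed packs: the trade gains 4 net, giving 3825 at 412 kg.
Every other selection either busts 416 kg or fails to beat 3825.

3825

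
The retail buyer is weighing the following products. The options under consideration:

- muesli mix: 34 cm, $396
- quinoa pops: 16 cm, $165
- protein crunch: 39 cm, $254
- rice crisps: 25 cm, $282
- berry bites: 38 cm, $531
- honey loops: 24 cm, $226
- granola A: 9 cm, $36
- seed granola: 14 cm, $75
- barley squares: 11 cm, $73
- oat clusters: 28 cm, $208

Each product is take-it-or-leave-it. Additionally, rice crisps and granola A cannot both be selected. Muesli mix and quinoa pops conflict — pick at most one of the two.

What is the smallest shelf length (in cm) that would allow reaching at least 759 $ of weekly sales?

63

Need the lightest bundle worth ≥ 759.
rice crisps + berry bites reaches 813 using 63 cm.
Below 63 cm the best achievable stays under 759.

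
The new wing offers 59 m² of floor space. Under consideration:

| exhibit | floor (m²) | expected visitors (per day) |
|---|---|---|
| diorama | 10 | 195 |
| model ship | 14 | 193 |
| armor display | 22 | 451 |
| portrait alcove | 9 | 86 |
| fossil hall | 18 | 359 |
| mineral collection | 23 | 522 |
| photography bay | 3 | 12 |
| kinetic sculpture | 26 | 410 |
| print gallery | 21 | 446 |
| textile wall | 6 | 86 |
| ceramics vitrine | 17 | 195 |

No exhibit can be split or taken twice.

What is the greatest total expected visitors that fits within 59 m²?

1180

The ratio heuristic lands on diorama + mineral collection + photography bay + print gallery (1175) but leaves 2 m² idle.
Dropping print gallery frees 21 m²; slotting in armor display (22 m²) lifts the total to 1180 at 58 m².
The closest alternative, diorama + armor display + print gallery + textile wall, reaches only 1178.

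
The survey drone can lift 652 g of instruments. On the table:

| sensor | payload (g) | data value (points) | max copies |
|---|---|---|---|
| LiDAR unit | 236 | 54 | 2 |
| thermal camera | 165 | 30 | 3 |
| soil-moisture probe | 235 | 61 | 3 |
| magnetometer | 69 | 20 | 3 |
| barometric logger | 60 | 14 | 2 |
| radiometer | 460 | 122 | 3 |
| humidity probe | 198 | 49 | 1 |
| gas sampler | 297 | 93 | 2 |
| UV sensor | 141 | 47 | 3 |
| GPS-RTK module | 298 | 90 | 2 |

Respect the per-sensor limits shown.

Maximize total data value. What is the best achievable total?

207

Taking the top-ratio sensors first gives 3×magnetometer + 3×UV sensor for 201 (630 g).
Replace 2×magnetometer and UV sensor with gas sampler: the trade gains 6 net, giving 207 at 648 g.
Every other selection either busts 652 g or exceeds an availability limit or fails to beat 207.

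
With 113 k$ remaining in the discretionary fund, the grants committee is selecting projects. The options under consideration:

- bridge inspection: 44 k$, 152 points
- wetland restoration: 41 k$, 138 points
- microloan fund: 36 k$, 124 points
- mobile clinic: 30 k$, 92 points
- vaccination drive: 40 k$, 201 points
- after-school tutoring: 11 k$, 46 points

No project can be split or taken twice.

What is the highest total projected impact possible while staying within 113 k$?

Greedy by ratio would take bridge inspection + vaccination drive + after-school tutoring: 95 k$ used, total 399.
Replace bridge inspection and after-school tutoring with wetland restoration + mobile clinic: the trade gains 32 net, giving 431 at 111 k$.
The closest alternative, microloan fund + mobile clinic + vaccination drive, reaches only 417.

431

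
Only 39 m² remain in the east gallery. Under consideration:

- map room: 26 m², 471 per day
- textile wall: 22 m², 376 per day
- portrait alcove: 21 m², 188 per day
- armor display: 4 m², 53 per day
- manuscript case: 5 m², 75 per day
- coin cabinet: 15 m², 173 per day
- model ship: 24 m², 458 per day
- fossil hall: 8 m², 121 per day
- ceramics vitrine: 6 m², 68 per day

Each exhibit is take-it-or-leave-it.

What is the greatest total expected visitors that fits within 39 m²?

By expected visitors per m²: model ship 19.08, map room 18.12, textile wall 17.09 lead.
Filling by ratio: manuscript case + model ship + fossil hall for 654, with 2 m² left unused.
The 24 m² tied up in model ship is better spent on map room — total rises to 667 (39 m²).
The closest alternative, manuscript case + model ship + fossil hall, reaches only 654.

667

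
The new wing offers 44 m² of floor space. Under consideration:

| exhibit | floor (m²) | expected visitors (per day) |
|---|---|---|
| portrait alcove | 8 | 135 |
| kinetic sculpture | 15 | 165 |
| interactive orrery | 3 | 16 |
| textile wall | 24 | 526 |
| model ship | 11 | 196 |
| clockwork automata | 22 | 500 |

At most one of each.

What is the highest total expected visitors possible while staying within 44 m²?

A density-first pass picks portrait alcove + interactive orrery + model ship + clockwork automata — 847 at 44 m².
Replace interactive orrery and clockwork automata with textile wall: the trade gains 10 net, giving 857 at 43 m².

857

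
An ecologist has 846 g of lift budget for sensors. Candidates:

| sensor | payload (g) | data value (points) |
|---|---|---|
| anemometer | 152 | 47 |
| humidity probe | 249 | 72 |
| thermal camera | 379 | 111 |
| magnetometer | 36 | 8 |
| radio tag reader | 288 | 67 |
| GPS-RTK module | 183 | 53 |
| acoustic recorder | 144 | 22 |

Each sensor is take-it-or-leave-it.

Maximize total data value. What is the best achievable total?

The ratio heuristic lands on anemometer + thermal camera + magnetometer + GPS-RTK module (219) but leaves 96 g idle.
The 183 g tied up in GPS-RTK module is better spent on humidity probe — total rises to 238 (816 g).
Nothing else within 846 g beats 238.

238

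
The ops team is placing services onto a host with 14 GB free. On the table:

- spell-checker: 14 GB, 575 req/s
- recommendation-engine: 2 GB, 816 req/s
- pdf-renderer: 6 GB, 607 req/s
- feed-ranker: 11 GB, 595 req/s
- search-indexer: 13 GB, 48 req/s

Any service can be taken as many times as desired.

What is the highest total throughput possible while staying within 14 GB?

Best packing: 7×recommendation-engine — 14 GB, 5712 total.
No other feasible combination exceeds 5712.

5712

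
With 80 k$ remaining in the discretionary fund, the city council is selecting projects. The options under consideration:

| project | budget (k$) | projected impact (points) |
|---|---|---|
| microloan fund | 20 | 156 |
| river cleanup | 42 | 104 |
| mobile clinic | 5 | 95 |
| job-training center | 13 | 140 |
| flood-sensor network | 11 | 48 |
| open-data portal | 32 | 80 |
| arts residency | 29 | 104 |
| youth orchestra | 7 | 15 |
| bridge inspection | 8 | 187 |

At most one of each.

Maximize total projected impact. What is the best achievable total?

682

The ratio heuristic lands on microloan fund + mobile clinic + job-training center + flood-sensor network + youth orchestra + bridge inspection (641) but leaves 16 k$ idle.
The 18 k$ tied up in flood-sensor network and youth orchestra is better spent on arts residency — total rises to 682 (75 k$).
Runner-up microloan fund + mobile clinic + job-training center + open-data portal + bridge inspection tops out at 658.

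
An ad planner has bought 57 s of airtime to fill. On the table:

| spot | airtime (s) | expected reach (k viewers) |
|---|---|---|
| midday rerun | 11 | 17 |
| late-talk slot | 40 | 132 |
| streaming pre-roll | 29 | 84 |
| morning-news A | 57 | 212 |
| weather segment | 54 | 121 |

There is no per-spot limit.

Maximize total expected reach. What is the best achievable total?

Best packing: morning-news A — 57 s, 212 total.
That's the maximum — no swap from here does better than 212.

212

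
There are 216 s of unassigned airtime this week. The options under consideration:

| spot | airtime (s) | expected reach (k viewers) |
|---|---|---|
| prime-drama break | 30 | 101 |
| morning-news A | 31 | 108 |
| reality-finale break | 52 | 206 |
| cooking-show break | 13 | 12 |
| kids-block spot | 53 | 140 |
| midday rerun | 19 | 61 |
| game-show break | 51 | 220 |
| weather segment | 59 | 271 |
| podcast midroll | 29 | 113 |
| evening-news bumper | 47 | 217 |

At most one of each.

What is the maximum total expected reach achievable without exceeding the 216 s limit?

922

A density-first pass picks reality-finale break + game-show break + weather segment + evening-news bumper — 914 at 209 s.
The 52 s tied up in reality-finale break is better spent on prime-drama break + podcast midroll — total rises to 922 (216 s).
Every other selection either busts 216 s or fails to beat 922.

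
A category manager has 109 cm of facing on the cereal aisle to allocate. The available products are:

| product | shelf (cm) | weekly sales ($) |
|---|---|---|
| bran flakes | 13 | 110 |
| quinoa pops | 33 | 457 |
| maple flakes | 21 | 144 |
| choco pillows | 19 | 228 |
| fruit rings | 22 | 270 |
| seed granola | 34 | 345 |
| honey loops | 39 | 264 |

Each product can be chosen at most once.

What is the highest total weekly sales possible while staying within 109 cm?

By weekly sales per cm: quinoa pops 13.85, fruit rings 12.27, choco pillows 12.00, seed granola 10.15 lead.
Quinoa pops + choco pillows + fruit rings + seed granola uses 108 of the 109 cm and totals 1300.
That's the maximum — no swap from here does better than 1300.

1300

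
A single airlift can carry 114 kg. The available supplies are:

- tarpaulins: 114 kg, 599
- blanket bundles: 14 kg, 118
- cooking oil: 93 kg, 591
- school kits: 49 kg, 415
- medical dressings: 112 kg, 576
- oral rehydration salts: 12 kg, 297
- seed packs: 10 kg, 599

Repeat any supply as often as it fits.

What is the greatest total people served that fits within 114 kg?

6589

11×seed packs uses 110 of the 114 kg and totals 6589.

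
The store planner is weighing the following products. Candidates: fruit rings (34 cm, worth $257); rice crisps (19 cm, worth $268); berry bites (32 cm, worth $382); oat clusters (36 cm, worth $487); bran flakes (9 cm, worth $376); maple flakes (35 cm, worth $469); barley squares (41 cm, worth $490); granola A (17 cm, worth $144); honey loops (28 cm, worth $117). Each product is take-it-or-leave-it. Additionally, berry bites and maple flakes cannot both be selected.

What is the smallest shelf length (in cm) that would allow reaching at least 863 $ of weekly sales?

45

Minimise cm subject to total weekly sales ≥ 863.
oat clusters + bran flakes reaches 863 using 45 cm.
Any bundle with less than 45 cm falls short of 863.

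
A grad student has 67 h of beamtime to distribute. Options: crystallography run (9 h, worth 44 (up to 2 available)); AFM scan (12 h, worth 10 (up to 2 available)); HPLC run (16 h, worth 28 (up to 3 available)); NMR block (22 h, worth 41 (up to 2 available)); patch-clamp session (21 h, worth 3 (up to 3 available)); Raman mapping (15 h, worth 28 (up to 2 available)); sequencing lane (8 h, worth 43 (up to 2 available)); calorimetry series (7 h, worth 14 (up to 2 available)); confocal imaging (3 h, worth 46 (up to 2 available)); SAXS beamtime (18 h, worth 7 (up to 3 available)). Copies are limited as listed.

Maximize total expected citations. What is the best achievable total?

Taking the top-ratio experiments first gives 2×crystallography run + AFM scan + 2×sequencing lane + 2×calorimetry series + 2×confocal imaging for 304 (66 h).
The 19 h tied up in AFM scan and calorimetry series is better spent on Raman mapping — total rises to 308 (62 h).

308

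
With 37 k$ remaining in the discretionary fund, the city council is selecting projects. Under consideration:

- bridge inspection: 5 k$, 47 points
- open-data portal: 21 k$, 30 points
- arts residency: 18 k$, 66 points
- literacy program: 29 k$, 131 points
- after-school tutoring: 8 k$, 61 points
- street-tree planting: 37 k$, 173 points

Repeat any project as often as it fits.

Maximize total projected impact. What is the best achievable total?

Density check — bridge inspection 9.40, after-school tutoring 7.62, street-tree planting 4.68, literacy program 4.52 are the best per k$.
The ratio ordering already packs tightly: 7×bridge inspection, 35 k$, 329.

329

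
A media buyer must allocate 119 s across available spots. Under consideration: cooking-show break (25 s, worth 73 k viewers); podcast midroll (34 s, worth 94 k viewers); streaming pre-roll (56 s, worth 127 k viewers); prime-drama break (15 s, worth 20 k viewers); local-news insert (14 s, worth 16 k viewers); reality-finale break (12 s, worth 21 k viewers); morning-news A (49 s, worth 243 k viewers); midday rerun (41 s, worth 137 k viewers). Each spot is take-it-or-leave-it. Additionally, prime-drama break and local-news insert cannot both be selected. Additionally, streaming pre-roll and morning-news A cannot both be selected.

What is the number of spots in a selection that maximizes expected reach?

Best achievable expected reach is 453.
One optimal bundle: cooking-show break + morning-news A + midday rerun (115 s).
Every optimal selection uses 3 spots.

3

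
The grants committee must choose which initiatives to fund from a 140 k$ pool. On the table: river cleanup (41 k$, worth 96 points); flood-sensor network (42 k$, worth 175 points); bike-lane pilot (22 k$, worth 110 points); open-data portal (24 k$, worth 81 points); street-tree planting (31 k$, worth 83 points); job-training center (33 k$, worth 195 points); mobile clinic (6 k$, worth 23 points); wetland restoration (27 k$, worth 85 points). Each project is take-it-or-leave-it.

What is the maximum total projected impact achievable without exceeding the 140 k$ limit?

588

Greedy by ratio would take flood-sensor network + bike-lane pilot + open-data portal + job-training center + mobile clinic: 127 k$ used, total 584.
The 24 k$ tied up in open-data portal is better spent on wetland restoration — total rises to 588 (130 k$).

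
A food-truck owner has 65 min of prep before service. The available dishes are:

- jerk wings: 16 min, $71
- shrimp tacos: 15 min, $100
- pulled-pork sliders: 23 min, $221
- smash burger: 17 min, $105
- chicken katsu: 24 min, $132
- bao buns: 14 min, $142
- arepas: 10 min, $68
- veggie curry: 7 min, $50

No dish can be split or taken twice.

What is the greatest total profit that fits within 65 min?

536

Density check — bao buns 10.14, pulled-pork sliders 9.61, veggie curry 7.14 are the best per min.
Taking the top-ratio dishes first gives pulled-pork sliders + bao buns + arepas + veggie curry for 481 (54 min).
Replace veggie curry with smash burger: the trade gains 55 net, giving 536 at 64 min.
Next best is shrimp tacos + pulled-pork sliders + bao buns + arepas at 531 (62 min) — short by 5.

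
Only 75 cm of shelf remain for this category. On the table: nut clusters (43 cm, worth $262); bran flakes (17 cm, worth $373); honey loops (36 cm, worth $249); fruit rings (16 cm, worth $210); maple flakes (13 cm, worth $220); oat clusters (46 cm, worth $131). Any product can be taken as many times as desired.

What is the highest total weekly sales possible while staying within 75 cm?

1492

4×bran flakes uses 68 of the 75 cm and totals 1492.
That's the maximum — no swap from here does better than 1492.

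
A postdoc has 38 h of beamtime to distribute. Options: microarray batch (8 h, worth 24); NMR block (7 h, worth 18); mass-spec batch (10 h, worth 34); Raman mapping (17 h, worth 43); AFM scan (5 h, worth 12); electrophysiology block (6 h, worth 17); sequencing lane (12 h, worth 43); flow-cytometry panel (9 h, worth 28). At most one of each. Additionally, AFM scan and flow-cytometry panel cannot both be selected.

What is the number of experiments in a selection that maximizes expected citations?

The maximum expected citations within 38 h is 123.
One optimal bundle: NMR block + mass-spec batch + sequencing lane + flow-cytometry panel (38 h).
All optima have 4 experiments.

4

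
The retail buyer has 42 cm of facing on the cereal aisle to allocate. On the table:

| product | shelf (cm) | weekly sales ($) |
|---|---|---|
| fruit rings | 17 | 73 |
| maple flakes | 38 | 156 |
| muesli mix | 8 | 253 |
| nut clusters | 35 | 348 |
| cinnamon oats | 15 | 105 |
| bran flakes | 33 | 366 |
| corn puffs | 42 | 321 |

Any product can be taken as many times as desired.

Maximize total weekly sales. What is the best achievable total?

1265

Best packing: 5×muesli mix — 40 cm, 1265 total.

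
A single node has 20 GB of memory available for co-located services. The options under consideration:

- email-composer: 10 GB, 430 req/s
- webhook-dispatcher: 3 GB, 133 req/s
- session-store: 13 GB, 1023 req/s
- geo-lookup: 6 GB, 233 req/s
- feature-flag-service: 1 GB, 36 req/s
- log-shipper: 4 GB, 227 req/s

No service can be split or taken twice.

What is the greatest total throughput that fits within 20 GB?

Best packing: webhook-dispatcher + session-store + log-shipper — 20 GB, 1383 total.

1383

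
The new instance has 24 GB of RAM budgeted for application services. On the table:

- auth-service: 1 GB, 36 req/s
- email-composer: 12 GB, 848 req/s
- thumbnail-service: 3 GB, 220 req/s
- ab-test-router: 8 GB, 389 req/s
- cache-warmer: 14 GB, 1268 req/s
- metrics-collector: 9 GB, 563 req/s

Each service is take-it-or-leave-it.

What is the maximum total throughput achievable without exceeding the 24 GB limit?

Greedy by ratio would take auth-service + thumbnail-service + cache-warmer: 18 GB used, total 1524.
The 3 GB tied up in thumbnail-service is better spent on metrics-collector — total rises to 1867 (24 GB).
An exhaustive check of the 64 subsets confirms 1867.

1867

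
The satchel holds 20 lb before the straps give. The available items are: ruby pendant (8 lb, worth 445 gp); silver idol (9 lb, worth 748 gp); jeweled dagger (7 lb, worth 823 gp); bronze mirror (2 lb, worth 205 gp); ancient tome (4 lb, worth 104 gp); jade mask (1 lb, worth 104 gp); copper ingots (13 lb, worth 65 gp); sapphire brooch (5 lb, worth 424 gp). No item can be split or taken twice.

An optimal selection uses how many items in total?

Best achievable value is 1880.
One optimal bundle: silver idol + jeweled dagger + bronze mirror + jade mask (19 lb).
Any selection reaching 1880 contains exactly 4 items.

4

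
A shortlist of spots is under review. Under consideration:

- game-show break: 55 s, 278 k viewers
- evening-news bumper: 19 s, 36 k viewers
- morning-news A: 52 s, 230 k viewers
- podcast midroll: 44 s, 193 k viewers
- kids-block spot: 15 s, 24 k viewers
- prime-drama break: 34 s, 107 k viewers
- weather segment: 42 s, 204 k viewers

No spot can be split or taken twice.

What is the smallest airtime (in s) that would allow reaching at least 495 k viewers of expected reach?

107

Look for the lowest-airtime combination reaching 495.
game-show break + morning-news A reaches 508 using 107 s.
No combination under 107 s hits 495.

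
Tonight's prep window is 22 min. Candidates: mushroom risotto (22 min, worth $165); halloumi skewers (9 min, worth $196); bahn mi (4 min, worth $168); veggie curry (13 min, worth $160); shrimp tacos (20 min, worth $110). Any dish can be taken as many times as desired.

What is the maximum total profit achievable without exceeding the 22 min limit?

840

Density check — bahn mi 42.00, halloumi skewers 21.78, veggie curry 12.31, mushroom risotto 7.50 are the best per min.
5×bahn mi uses 20 of the 22 min and totals 840.
The spare 2 min is too small for any remaining dish, and no exchange beats 840.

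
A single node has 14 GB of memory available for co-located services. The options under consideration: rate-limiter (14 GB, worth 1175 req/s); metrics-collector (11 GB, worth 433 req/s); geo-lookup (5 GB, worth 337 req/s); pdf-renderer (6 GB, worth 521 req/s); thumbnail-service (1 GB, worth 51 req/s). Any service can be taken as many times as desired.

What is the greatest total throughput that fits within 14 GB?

Density check — pdf-renderer 86.83, rate-limiter 83.93, geo-lookup 67.40, thumbnail-service 51.00 are the best per GB.
Taking the top-ratio services first gives 2×pdf-renderer + 2×thumbnail-service for 1144 (14 GB).
Dropping 2×pdf-renderer and 2×thumbnail-service frees 14 GB; slotting in rate-limiter (14 GB) lifts the total to 1175 at 14 GB.
That's the maximum — no swap from here does better than 1175.

1175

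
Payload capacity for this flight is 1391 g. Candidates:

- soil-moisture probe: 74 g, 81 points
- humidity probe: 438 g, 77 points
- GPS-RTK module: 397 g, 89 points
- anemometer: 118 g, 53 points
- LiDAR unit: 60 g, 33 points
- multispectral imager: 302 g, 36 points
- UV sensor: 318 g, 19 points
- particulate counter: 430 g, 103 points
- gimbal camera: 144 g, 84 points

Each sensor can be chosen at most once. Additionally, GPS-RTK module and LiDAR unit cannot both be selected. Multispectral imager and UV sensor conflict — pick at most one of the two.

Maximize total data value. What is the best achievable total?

431

Taking soil-moisture probe + humidity probe + anemometer + LiDAR unit + particulate counter + gimbal camera: 1264 g used, 431 in data value.
Every other selection either busts 1391 g or breaks a pairing rule or fails to beat 431.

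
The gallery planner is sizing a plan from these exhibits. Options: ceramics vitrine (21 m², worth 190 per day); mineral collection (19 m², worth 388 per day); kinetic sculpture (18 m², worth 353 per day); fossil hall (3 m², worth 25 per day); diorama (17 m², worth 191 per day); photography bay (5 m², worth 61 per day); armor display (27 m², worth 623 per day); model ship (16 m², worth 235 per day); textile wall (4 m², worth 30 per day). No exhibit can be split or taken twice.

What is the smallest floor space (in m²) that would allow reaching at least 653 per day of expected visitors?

Look for the lowest-floor combination reaching 653.
Taking armor display + textile wall gives 653 (≥ 653) for 31 m².
Below 31 m² the best achievable stays under 653.

31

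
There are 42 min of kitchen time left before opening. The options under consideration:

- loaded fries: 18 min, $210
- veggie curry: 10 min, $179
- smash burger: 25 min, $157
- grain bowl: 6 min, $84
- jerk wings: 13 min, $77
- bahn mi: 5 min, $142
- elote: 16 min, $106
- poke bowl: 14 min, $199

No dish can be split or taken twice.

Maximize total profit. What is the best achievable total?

615

The ratio heuristic lands on veggie curry + grain bowl + bahn mi + poke bowl (604) but leaves 7 min idle.
The 14 min tied up in poke bowl is better spent on loaded fries — total rises to 615 (39 min).
Next best is veggie curry + grain bowl + bahn mi + poke bowl at 604 (35 min) — short by 11.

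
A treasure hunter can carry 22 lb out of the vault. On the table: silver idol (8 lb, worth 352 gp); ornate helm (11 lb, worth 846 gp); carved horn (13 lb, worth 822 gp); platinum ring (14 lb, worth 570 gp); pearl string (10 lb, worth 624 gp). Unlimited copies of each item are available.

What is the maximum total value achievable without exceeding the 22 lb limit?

1692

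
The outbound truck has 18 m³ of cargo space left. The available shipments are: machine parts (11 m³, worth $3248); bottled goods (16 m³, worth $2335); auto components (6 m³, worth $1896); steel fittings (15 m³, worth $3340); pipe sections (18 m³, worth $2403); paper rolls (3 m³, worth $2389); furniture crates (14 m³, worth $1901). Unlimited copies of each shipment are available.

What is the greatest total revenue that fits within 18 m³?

14334

Ranking by ratio (revenue/m³): paper rolls 796.33, auto components 316.00, machine parts 295.27.
6×paper rolls uses 18 of the 18 m³ and totals 14334.
That's the maximum — no swap from here does better than 14334.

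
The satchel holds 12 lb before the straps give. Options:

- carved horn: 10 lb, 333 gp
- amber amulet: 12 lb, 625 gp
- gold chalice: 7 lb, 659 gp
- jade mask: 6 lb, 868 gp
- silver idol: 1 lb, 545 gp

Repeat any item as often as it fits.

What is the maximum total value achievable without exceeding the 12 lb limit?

6540

Ranking by ratio (value/lb): silver idol 545.00, jade mask 144.67, gold chalice 94.14.
12×silver idol uses 12 of the 12 lb and totals 6540.
No other feasible combination exceeds 6540.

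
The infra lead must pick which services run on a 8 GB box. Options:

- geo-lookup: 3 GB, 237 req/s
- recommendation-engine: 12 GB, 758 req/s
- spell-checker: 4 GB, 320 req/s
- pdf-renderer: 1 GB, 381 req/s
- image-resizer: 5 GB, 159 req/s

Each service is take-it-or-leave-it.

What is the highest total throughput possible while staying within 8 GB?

938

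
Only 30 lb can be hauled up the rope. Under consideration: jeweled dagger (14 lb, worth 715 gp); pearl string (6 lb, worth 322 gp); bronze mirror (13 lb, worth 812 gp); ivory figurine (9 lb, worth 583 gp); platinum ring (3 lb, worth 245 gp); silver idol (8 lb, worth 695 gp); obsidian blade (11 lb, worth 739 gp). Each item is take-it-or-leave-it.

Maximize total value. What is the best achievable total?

2090

The ratio heuristic lands on pearl string + platinum ring + silver idol + obsidian blade (2001) but leaves 2 lb idle.
But bronze mirror + ivory figurine + silver idol fits in 30 lb and reaches 2090.
No other feasible combination exceeds 2090.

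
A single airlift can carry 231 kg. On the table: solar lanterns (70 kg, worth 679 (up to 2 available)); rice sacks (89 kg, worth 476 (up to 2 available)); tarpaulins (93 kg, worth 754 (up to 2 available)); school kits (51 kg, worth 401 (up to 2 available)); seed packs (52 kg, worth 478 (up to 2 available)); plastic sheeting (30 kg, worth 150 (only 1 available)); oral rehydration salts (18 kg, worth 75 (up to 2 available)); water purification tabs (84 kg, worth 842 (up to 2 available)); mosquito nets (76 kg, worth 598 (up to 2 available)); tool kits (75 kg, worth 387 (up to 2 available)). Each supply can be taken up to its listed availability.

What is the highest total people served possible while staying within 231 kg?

2200

Ranking by ratio (people served/kg): water purification tabs 10.02, solar lanterns 9.70, seed packs 9.19, tarpaulins 8.11.
Greedy by ratio would take seed packs + 2×water purification tabs: 220 kg used, total 2162.
The 136 kg tied up in seed packs and water purification tabs is better spent on 2×solar lanterns — total rises to 2200 (224 kg).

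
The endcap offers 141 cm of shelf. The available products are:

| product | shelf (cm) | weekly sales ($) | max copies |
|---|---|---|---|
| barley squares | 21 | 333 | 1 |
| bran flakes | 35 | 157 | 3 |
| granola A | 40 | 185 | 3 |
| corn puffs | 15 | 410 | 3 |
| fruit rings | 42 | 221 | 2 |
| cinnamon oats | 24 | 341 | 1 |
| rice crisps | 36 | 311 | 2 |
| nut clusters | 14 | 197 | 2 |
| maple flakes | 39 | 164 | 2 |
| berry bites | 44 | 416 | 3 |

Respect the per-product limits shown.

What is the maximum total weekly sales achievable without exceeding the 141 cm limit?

2412

The ratio heuristic lands on barley squares + 3×corn puffs + cinnamon oats + 2×nut clusters (2298) but leaves 23 cm idle.
Dropping nut clusters frees 14 cm; slotting in rice crisps (36 cm) lifts the total to 2412 at 140 cm.
That's the maximum — no swap from here does better than 2412.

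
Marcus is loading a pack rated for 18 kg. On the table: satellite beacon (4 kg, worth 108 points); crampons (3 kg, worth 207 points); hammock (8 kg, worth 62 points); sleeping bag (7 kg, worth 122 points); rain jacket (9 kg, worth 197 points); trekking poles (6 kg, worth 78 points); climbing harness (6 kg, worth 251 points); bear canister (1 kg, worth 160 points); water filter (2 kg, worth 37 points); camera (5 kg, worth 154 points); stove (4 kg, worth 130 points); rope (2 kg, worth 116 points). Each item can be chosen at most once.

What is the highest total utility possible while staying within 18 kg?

901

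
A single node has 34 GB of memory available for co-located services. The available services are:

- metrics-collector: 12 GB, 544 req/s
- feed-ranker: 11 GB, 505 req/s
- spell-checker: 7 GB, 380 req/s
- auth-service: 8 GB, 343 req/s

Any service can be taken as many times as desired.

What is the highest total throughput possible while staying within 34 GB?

1684

Greedy by ratio would take 4×spell-checker: 28 GB used, total 1520.
The 7 GB tied up in spell-checker is better spent on metrics-collector — total rises to 1684 (33 GB).
Every other selection either busts 34 GB or fails to beat 1684.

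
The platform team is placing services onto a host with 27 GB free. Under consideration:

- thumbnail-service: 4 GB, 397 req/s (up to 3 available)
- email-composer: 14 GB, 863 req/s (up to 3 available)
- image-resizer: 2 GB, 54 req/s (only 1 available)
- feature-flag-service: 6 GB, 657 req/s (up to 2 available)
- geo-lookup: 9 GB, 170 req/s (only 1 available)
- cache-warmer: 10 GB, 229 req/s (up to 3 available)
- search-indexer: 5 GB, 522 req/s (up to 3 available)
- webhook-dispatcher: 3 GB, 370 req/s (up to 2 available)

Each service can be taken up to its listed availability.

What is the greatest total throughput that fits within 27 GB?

2973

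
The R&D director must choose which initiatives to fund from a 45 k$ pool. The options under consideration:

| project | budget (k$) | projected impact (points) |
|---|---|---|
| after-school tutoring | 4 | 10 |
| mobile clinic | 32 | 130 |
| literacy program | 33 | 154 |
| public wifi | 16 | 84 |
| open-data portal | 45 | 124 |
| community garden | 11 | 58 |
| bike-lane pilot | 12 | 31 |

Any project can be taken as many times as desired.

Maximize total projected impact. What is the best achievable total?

232

Best packing: 4×community garden — 44 k$, 232 total.
Nothing else within 45 k$ beats 232.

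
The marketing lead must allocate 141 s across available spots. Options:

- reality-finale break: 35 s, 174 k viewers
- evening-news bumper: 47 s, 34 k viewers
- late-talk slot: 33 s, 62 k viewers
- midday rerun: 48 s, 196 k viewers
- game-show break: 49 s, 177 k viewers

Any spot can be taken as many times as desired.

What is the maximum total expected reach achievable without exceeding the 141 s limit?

Density check — reality-finale break 4.97, midday rerun 4.08, game-show break 3.61, late-talk slot 1.88 are the best per s.
The ratio ordering already packs tightly: 4×reality-finale break, 140 s, 696.

696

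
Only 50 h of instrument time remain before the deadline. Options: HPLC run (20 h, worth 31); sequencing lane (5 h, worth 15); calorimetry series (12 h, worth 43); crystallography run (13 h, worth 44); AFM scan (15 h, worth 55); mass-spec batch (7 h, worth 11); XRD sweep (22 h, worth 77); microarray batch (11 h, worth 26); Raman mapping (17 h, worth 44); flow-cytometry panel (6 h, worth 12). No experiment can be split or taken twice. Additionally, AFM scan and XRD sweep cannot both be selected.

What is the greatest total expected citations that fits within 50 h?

By expected citations per h: AFM scan 3.67, calorimetry series 3.58, XRD sweep 3.50, crystallography run 3.38 lead.
Best packing: calorimetry series + crystallography run + XRD sweep — 47 h, 164 total.

164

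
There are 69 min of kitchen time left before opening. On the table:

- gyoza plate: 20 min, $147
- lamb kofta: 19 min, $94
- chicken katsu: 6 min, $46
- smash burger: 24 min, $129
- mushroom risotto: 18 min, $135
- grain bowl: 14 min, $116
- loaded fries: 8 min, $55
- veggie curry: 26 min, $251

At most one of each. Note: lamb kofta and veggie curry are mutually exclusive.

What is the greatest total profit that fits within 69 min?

569

Density check — veggie curry 9.65, grain bowl 8.29, chicken katsu 7.67 are the best per min.
A density-first pass picks chicken katsu + mushroom risotto + grain bowl + veggie curry — 548 at 64 min.
Replace chicken katsu and mushroom risotto with gyoza plate + loaded fries: the trade gains 21 net, giving 569 at 68 min.
Next best is gyoza plate + chicken katsu + grain bowl + veggie curry at 560 (66 min) — short by 9.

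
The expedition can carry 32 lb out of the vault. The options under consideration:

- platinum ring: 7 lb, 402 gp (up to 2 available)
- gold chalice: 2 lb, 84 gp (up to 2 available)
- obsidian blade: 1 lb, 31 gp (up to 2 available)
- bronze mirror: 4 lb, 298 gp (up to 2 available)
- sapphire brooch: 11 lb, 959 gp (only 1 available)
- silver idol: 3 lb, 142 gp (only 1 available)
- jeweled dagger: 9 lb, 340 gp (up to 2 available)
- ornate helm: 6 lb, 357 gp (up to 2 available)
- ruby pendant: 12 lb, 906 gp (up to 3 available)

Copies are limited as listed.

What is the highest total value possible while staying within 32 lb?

2492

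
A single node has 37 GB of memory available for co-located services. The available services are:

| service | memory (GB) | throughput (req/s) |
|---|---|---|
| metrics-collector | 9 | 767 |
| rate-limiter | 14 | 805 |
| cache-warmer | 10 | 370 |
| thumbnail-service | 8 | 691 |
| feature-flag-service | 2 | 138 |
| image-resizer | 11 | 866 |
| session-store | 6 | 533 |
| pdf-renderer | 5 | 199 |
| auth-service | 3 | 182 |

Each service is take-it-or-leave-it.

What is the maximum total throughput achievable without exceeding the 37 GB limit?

Taking the top-ratio services first gives metrics-collector + thumbnail-service + feature-flag-service + image-resizer + session-store for 2995 (36 GB).
The 2 GB tied up in feature-flag-service is better spent on auth-service — total rises to 3039 (37 GB).
The closest alternative, metrics-collector + thumbnail-service + feature-flag-service + image-resizer + session-store, reaches only 2995.

3039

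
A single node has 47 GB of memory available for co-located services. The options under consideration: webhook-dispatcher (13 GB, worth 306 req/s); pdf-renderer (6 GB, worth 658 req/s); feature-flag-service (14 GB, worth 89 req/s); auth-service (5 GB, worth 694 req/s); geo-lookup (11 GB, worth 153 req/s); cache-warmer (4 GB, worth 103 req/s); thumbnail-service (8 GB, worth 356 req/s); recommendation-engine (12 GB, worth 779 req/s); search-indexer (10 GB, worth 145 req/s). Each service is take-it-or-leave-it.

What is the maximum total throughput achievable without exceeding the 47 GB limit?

2793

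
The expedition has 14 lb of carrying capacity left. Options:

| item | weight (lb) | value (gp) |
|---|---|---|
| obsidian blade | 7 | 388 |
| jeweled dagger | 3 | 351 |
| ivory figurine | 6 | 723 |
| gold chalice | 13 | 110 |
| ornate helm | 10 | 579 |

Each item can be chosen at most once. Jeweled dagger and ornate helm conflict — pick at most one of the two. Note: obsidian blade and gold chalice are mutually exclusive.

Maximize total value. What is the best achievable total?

Taking the top-ratio items first gives jeweled dagger + ivory figurine for 1074 (9 lb).
Dropping jeweled dagger frees 3 lb; slotting in obsidian blade (7 lb) lifts the total to 1111 at 13 lb.

1111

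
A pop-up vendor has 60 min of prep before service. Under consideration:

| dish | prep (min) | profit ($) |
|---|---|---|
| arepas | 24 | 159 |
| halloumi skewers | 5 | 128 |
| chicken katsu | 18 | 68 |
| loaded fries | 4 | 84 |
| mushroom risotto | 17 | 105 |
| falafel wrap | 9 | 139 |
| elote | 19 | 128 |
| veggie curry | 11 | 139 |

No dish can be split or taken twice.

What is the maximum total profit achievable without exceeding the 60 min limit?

649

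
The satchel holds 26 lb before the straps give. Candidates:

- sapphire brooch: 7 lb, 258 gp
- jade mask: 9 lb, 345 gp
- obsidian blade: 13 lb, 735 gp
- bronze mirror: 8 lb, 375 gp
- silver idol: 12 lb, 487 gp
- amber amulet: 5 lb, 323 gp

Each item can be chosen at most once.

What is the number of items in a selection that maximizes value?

Best achievable value is 1433.
One optimal bundle: obsidian blade + bronze mirror + amber amulet (26 lb).
All optima have 3 items.

3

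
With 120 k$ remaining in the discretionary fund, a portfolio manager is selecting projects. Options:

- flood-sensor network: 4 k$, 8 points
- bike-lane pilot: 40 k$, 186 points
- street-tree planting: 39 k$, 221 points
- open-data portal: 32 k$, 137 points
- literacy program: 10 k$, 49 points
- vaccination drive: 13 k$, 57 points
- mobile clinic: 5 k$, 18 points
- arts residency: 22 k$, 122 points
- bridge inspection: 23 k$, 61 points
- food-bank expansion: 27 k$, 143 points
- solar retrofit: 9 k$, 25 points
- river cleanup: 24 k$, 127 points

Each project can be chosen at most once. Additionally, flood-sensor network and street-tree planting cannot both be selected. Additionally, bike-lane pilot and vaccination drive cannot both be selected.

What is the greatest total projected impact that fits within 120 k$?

Ranking by ratio (projected impact/k$): street-tree planting 5.67, arts residency 5.55, food-bank expansion 5.30, river cleanup 5.29.
The ratio ordering already packs tightly: street-tree planting + mobile clinic + arts residency + food-bank expansion + river cleanup, 117 k$, 631.

631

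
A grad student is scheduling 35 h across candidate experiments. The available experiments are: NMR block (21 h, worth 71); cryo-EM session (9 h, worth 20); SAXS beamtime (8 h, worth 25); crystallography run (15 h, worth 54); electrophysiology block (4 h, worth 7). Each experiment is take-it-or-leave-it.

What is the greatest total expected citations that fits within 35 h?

103

Ranking by ratio (expected citations/h): crystallography run 3.60, NMR block 3.38, SAXS beamtime 3.12.
Filling by ratio: cryo-EM session + SAXS beamtime + crystallography run for 99, with 3 h left unused.
The 24 h tied up in cryo-EM session and crystallography run is better spent on NMR block + electrophysiology block — total rises to 103 (33 h).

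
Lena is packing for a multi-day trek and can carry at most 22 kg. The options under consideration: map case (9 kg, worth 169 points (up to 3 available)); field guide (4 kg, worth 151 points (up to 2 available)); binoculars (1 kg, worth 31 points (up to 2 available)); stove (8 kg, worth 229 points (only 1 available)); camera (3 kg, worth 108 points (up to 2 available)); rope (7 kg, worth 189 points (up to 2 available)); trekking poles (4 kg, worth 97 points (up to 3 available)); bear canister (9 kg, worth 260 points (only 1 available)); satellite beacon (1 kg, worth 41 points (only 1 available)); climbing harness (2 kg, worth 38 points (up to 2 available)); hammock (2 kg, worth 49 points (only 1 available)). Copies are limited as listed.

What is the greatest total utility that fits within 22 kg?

Ranking by ratio (utility/kg): satellite beacon 41.00, field guide 37.75, camera 36.00, binoculars 31.00.
The ratio heuristic lands on 2×field guide + 2×binoculars + 2×camera + satellite beacon + climbing harness + hammock (708) but leaves 1 kg idle.
Replace 2×binoculars and climbing harness and hammock with rope: the trade gains 40 net, giving 748 at 22 kg.

748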